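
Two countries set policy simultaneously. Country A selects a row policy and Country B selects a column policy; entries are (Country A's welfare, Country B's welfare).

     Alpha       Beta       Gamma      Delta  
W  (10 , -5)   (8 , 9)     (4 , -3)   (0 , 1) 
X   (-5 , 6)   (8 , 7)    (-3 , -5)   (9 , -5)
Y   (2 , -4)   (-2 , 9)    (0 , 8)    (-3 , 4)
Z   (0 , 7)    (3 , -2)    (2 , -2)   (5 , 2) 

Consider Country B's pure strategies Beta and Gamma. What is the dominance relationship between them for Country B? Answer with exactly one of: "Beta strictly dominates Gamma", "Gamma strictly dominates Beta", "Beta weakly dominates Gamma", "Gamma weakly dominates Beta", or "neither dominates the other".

Compare Beta to Gamma across each opponent action: W: 9>-3, X: 7>-5, Y: 9>8, Z: -2=-2.
Beta is at least as good everywhere and strictly better somewhere (tied only at Z), so Beta weakly but not strictly dominates Gamma.

Beta weakly dominates Gamma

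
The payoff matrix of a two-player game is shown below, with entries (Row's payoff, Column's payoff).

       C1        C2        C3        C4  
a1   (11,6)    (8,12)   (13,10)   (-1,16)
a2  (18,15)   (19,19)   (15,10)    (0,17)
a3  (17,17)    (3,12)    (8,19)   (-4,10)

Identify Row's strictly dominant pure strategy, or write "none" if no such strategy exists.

a2 vs a1: C1: 18>11, C2: 19>8, C3: 15>13, C4: 0>-1.
a2 vs a3: C1: 18>17, C2: 19>3, C3: 15>8, C4: 0>-4.
a2 strictly beats every other strategy against every opponent action, so it is strictly dominant.

a2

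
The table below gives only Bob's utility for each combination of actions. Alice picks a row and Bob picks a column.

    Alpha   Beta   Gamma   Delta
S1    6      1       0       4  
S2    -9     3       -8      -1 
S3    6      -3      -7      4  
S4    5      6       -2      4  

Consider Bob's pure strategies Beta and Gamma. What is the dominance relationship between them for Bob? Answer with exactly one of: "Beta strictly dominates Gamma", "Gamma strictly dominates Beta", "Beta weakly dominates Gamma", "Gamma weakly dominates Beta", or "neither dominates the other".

Beta strictly dominates Gamma

Compare Beta to Gamma across each choice by Alice: S1: 1>0, S2: 3>-8, S3: -3>-7, S4: 6>-2.
Every comparison favours Beta, so Beta strictly dominates Gamma.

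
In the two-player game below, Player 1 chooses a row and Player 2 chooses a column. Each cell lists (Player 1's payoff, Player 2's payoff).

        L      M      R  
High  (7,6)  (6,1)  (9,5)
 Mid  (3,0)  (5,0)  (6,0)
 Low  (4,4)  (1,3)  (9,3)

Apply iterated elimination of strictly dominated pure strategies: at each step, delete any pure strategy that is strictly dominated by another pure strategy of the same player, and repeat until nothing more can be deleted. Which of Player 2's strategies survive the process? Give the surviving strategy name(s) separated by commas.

Player 1's strategy Mid is strictly dominated by High (L: 7>3, M: 6>5, R: 9>6) and is removed.
For Player 2, L strictly dominates M on the remaining rows (High: 6>1, Low: 4>3); eliminate M.
Column R is eliminated: L beats it against every remaining row (High: 6>5, Low: 4>3).
Row Low is eliminated: High beats it against every remaining column (L: 7>4).
Among the remaining strategies, none is strictly dominated by another pure strategy of the same player, so the elimination stops.
Surviving strategies — Player 1: {High}; Player 2: {L}.

L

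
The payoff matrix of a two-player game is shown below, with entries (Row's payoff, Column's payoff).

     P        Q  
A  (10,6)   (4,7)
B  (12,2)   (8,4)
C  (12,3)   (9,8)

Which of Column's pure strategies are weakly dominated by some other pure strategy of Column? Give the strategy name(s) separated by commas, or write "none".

Q weakly dominates P — A: 7>6, B: 4>2, C: 8>3.
Nothing dominates Q: P at A (7>6).

P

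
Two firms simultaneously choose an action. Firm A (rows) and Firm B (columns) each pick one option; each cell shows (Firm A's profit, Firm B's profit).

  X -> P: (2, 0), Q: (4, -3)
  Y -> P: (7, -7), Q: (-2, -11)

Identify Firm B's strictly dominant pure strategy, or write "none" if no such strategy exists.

P

P vs Q: X: 0>-3, Y: -7>-11.
P strictly beats every other strategy against every opponent action, so it is strictly dominant.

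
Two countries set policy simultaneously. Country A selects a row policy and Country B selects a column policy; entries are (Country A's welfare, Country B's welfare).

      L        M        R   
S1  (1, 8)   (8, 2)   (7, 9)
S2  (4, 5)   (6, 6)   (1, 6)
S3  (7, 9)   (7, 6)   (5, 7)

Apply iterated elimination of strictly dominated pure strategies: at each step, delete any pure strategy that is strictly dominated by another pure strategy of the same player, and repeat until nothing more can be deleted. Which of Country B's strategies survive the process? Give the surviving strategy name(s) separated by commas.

L, R

Row S2 is eliminated: S3 beats it against every remaining column (L: 7>4, M: 7>6, R: 5>1).
For Country B, L strictly dominates M on the remaining rows (S1: 8>2, S3: 9>6); eliminate M.
Among the remaining strategies, none is strictly dominated by another pure strategy of the same player, so the elimination stops.
Surviving strategies — Country A: {S1, S3}; Country B: {L, R}.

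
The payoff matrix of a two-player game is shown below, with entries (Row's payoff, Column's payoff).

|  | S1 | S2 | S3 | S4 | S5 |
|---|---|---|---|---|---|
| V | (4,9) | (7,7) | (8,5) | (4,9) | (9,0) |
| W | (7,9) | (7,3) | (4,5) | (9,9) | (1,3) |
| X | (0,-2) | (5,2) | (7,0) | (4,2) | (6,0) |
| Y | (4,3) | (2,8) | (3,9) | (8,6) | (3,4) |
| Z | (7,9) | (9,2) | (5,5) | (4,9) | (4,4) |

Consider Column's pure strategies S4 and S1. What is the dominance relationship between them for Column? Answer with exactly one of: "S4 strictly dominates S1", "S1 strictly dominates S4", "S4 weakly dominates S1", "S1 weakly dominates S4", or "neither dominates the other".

S4's payoffs vs S1's, by Row's action — V: 9=9, W: 9=9, X: 2>-2, Y: 6>3, Z: 9=9.
S4 is at least as good everywhere and strictly better somewhere (tied only at V, W, Z), so S4 weakly but not strictly dominates S1.

S4 weakly dominates S1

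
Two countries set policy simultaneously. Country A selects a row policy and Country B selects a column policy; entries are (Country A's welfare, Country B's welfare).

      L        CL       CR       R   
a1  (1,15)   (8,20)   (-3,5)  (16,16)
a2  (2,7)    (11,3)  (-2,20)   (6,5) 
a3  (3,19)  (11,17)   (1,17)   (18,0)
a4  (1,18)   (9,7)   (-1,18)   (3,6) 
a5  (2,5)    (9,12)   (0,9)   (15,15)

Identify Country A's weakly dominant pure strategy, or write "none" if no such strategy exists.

a3 vs a1: L: 3>1, CL: 11>8, CR: 1>-3, R: 18>16.
a3 vs a2: L: 3>2, CL: 11=11, CR: 1>-2, R: 18>6.
a3 vs a4: L: 3>1, CL: 11>9, CR: 1>-1, R: 18>3.
a3 vs a5: L: 3>2, CL: 11>9, CR: 1>0, R: 18>15.
a3 is at least as good as every other strategy against every opponent action, so it is weakly dominant.

a3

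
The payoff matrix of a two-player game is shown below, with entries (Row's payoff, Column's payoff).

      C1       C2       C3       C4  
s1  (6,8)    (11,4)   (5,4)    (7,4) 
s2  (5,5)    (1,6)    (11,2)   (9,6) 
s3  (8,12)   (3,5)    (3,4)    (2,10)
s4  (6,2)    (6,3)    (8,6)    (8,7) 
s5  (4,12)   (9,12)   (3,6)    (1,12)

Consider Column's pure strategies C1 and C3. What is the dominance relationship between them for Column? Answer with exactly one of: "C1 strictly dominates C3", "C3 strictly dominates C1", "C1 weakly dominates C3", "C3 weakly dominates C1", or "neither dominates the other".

C1's payoffs vs C3's, by Row's action — s1: 8>4, s2: 5>2, s3: 12>4, s4: 2<6, s5: 12>6.
C1 does better at s1, s2, s3, s5 but worse at s4; neither strategy dominates the other.

neither dominates the other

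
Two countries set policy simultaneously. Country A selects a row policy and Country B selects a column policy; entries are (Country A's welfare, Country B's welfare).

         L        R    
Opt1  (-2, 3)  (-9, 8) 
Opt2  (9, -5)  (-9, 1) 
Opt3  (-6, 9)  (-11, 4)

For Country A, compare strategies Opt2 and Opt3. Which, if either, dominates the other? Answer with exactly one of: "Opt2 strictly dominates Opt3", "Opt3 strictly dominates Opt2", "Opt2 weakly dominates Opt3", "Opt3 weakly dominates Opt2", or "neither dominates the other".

Compare Opt2 to Opt3 across each choice by Country B: L: 9>-6, R: -9>-11.
Every comparison favours Opt2, so Opt2 strictly dominates Opt3.

Opt2 strictly dominates Opt3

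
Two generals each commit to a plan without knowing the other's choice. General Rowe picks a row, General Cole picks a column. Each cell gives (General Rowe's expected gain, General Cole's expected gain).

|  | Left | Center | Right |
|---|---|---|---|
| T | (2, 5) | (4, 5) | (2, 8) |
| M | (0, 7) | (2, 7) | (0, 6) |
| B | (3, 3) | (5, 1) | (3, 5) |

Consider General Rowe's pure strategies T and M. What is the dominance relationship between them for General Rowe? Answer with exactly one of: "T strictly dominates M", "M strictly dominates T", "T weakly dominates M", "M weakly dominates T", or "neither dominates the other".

T's payoffs vs M's, by General Cole's action — Left: 2>0, Center: 4>2, Right: 2>0.
T gives a strictly higher payoff against each choice by General Cole, so T strictly dominates M.

T strictly dominates M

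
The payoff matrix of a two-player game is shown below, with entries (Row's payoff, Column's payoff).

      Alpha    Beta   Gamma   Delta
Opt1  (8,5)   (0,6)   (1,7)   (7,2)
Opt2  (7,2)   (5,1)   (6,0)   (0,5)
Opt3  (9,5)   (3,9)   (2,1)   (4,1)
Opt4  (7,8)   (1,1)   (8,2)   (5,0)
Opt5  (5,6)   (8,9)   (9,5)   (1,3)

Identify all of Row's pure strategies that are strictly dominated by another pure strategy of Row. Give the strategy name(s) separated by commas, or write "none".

none

Nothing dominates Opt1: Opt2 at Alpha (8>7); Opt3 at Delta (7>4); Opt4 at Alpha (8>7); Opt5 at Alpha (8>5).
Nothing dominates Opt2: Opt1 at Beta (5>0); Opt3 at Beta (5>3); Opt4 at Alpha (7=7); Opt5 at Alpha (7>5).
Opt3: no other strategy beats it everywhere (Opt1 at Alpha (9>8); Opt2 at Alpha (9>7); Opt4 at Alpha (9>7); Opt5 at Alpha (9>5)).
Opt4 is not dominated — it holds its own against Opt1 at Beta (1>0); Opt2 at Alpha (7=7); Opt3 at Gamma (8>2); Opt5 at Alpha (7>5).
Nothing dominates Opt5: Opt1 at Beta (8>0); Opt2 at Beta (8>5); Opt3 at Beta (8>3); Opt4 at Beta (8>1).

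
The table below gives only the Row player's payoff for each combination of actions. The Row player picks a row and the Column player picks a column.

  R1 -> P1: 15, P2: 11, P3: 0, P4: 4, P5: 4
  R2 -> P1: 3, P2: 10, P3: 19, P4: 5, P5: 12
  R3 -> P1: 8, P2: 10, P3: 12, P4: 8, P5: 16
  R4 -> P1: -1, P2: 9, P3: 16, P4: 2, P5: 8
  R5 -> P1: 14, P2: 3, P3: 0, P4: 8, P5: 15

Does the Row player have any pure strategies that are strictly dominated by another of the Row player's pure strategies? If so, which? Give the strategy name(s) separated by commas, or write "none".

Nothing dominates R1: R2 at P1 (15>3); R3 at P1 (15>8); R4 at P1 (15>-1); R5 at P1 (15>14).
R2 is not dominated — it holds its own against R1 at P3 (19>0); R3 at P2 (10=10); R4 at P1 (3>-1); R5 at P2 (10>3).
Nothing dominates R3: R1 at P3 (12>0); R2 at P1 (8>3); R4 at P1 (8>-1); R5 at P2 (10>3).
R2 strictly dominates R4 — P1: 3>-1, P2: 10>9, P3: 19>16, P4: 5>2, P5: 12>8.
Nothing dominates R5: R1 at P3 (0=0); R2 at P1 (14>3); R3 at P1 (14>8); R4 at P1 (14>-1).

R4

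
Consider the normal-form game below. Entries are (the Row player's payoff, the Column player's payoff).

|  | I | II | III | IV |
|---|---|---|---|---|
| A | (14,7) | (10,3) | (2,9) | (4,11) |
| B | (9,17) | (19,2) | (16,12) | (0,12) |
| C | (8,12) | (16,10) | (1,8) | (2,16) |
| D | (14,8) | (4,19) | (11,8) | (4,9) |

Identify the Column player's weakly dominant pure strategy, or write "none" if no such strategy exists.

I fails to dominate II at D (8<19).
II fails to dominate I at A (3<7).
III fails to dominate I at B (12<17).
IV fails to dominate I at B (12<17).
No single strategy dominates all the others.

none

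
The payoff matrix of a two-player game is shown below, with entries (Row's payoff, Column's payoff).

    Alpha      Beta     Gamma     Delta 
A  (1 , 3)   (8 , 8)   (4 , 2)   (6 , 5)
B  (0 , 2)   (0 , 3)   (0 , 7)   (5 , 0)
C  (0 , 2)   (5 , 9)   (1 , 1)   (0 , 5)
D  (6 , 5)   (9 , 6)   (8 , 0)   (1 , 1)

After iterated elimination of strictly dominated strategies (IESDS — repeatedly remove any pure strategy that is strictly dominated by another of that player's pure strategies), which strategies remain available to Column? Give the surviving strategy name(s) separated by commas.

Beta

Row B is eliminated: A beats it against every remaining column (Alpha: 1>0, Beta: 8>0, Gamma: 4>0, Delta: 6>5).
Row's strategy C is strictly dominated by A (Alpha: 1>0, Beta: 8>5, Gamma: 4>1, Delta: 6>0) and is removed.
For Column, Beta strictly dominates Alpha on the remaining rows (A: 8>3, D: 6>5); eliminate Alpha.
Column Gamma is eliminated: Beta beats it against every remaining row (A: 8>2, D: 6>0).
Column's strategy Delta is strictly dominated by Beta (A: 8>5, D: 6>1) and is removed.
Row's strategy A is strictly dominated by D (Beta: 9>8) and is removed.
Among the remaining strategies, none is strictly dominated by another pure strategy of the same player, so the elimination stops.
Surviving strategies — Row: {D}; Column: {Beta}.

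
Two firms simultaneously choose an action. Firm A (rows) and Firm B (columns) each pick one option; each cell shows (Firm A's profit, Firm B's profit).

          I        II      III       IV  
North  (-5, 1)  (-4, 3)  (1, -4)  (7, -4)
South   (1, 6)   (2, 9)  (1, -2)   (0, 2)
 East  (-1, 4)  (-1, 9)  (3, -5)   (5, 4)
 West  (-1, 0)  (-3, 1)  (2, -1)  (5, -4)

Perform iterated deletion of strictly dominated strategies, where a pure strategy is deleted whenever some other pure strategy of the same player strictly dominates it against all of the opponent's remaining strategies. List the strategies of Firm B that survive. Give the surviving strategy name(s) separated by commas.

II

For Firm B, II strictly dominates I on the remaining rows (North: 3>1, South: 9>6, East: 9>4, West: 1>0); eliminate I.
For Firm B, II strictly dominates III on the remaining rows (North: 3>-4, South: 9>-2, East: 9>-5, West: 1>-1); eliminate III.
For Firm B, II strictly dominates IV on the remaining rows (North: 3>-4, South: 9>2, East: 9>4, West: 1>-4); eliminate IV.
Row North is eliminated: South beats it against every remaining column (II: 2>-4).
Firm A's strategy East is strictly dominated by South (II: 2>-1) and is removed.
For Firm A, South strictly dominates West on the remaining columns (II: 2>-3); eliminate West.
Among the remaining strategies, none is strictly dominated by another pure strategy of the same player, so the elimination stops.
Surviving strategies — Firm A: {South}; Firm B: {II}.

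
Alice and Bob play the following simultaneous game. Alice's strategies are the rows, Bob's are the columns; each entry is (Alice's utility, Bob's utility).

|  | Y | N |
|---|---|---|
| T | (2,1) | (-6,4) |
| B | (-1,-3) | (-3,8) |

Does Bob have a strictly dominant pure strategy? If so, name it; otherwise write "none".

N vs Y: T: 4>1, B: 8>-3.
N strictly beats every other strategy against every opponent action, so it is strictly dominant.

N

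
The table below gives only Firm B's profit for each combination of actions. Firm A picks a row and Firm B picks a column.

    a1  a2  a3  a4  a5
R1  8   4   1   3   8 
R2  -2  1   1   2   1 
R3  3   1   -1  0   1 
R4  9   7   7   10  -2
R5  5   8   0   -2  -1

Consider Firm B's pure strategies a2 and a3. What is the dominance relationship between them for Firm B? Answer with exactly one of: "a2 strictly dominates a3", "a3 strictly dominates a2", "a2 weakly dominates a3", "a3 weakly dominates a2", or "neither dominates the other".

a2's payoffs vs a3's, by Firm A's action — R1: 4>1, R2: 1=1, R3: 1>-1, R4: 7=7, R5: 8>0.
a2 is at least as good everywhere and strictly better somewhere (tied only at R2, R4), so a2 weakly but not strictly dominates a3.

a2 weakly dominates a3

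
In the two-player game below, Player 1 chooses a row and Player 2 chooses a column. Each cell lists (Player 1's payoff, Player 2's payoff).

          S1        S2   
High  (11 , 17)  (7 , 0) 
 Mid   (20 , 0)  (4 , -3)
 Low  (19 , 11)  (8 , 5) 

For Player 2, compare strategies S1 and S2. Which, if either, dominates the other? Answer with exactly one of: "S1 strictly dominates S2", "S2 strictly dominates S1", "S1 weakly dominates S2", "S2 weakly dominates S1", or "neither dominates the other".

S1's payoffs vs S2's, by Player 1's action — High: 17>0, Mid: 0>-3, Low: 11>5.
Every comparison favours S1, so S1 strictly dominates S2.

S1 strictly dominates S2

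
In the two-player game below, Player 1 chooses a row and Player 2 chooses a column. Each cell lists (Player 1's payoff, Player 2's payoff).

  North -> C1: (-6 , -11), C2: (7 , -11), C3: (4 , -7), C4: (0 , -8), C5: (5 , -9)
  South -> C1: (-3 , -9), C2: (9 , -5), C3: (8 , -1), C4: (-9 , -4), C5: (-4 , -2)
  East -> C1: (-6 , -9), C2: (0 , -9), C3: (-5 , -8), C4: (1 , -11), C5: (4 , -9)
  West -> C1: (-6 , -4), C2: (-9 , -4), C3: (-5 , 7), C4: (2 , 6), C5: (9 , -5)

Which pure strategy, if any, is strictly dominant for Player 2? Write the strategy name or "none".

C3 vs C1: North: -7>-11, South: -1>-9, East: -8>-9, West: 7>-4.
C3 vs C2: North: -7>-11, South: -1>-5, East: -8>-9, West: 7>-4.
C3 vs C4: North: -7>-8, South: -1>-4, East: -8>-11, West: 7>6.
C3 vs C5: North: -7>-9, South: -1>-2, East: -8>-9, West: 7>-5.
C3 strictly beats every other strategy against every opponent action, so it is strictly dominant.

C3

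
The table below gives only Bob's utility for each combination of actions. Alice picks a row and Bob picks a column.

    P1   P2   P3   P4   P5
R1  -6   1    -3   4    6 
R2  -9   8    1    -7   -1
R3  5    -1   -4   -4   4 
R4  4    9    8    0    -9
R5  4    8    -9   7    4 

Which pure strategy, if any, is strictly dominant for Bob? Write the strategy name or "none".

none

P1 fails to dominate P2 at R1 (-6<1).
P2 fails to dominate P1 at R3 (-1<5).
P3 fails to dominate P1 at R3 (-4<5).
P4 fails to dominate P1 at R3 (-4<5).
P5 fails to dominate P1 at R3 (4<5).
No single strategy dominates all the others.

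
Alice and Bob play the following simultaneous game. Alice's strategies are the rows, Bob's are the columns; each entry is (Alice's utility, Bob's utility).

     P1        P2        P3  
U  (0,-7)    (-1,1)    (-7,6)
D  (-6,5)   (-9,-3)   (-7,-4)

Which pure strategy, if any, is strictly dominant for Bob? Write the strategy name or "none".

P1 fails to dominate P2 at U (-7<1).
P2 fails to dominate P1 at D (-3<5).
P3 fails to dominate P1 at D (-4<5).
No single strategy dominates all the others.

none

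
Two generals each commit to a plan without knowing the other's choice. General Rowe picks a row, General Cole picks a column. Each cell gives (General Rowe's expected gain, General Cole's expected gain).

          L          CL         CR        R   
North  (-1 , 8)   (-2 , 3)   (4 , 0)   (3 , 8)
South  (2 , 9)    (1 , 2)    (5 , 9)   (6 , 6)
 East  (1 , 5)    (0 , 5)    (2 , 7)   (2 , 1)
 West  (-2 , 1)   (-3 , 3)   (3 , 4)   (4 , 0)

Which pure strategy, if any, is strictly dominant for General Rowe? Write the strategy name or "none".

South vs North: L: 2>-1, CL: 1>-2, CR: 5>4, R: 6>3.
South vs East: L: 2>1, CL: 1>0, CR: 5>2, R: 6>2.
South vs West: L: 2>-2, CL: 1>-3, CR: 5>3, R: 6>4.
South strictly beats every other strategy against every opponent action, so it is strictly dominant.

South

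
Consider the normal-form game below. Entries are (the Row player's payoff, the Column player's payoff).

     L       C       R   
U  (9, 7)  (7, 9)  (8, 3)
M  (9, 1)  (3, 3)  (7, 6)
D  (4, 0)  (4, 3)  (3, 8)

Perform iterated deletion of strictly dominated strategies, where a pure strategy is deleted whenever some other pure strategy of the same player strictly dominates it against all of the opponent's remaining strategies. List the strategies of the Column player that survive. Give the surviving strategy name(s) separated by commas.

For the Row player, U strictly dominates D on the remaining columns (L: 9>4, C: 7>4, R: 8>3); eliminate D.
The Column player's strategy L is strictly dominated by C (U: 9>7, M: 3>1) and is removed.
Row M is eliminated: U beats it against every remaining column (C: 7>3, R: 8>7).
The Column player's strategy R is strictly dominated by C (U: 9>3) and is removed.
Among the remaining strategies, none is strictly dominated by another pure strategy of the same player, so the elimination stops.
Surviving strategies — the Row player: {U}; the Column player: {C}.

C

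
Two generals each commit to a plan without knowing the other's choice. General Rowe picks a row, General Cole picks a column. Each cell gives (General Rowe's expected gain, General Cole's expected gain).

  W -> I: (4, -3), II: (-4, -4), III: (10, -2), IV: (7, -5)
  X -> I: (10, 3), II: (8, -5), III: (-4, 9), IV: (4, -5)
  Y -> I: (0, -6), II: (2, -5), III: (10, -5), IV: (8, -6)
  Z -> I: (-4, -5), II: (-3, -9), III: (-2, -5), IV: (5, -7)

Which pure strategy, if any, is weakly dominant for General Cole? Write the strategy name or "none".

III

III vs I: W: -2>-3, X: 9>3, Y: -5>-6, Z: -5=-5.
III vs II: W: -2>-4, X: 9>-5, Y: -5=-5, Z: -5>-9.
III vs IV: W: -2>-5, X: 9>-5, Y: -5>-6, Z: -5>-7.
III is at least as good as every other strategy against every opponent action, so it is weakly dominant.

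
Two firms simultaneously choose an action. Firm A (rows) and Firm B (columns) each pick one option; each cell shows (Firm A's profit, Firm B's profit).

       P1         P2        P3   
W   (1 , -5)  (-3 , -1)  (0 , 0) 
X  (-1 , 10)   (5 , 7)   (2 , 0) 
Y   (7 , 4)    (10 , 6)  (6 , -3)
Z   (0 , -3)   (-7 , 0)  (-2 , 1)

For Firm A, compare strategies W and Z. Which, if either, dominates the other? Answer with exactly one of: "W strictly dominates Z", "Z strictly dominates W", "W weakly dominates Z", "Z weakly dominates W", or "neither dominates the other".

Compare W to Z across every action of Firm B: P1: 1>0, P2: -3>-7, P3: 0>-2.
W gives a strictly higher payoff against every action of Firm B, so W strictly dominates Z.

W strictly dominates Z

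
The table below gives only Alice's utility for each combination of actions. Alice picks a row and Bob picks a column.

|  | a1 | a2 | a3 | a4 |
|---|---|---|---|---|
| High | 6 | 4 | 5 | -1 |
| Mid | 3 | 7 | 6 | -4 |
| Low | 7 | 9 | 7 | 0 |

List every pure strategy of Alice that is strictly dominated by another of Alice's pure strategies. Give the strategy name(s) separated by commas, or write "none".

High, Mid

High: dominated, since Low does at least as well everywhere (a1: 7>6, a2: 9>4, a3: 7>5, a4: 0>-1).
Low strictly dominates Mid — a1: 7>3, a2: 9>7, a3: 7>6, a4: 0>-4.
Low is not dominated — it holds its own against High at a1 (7>6); Mid at a1 (7>3).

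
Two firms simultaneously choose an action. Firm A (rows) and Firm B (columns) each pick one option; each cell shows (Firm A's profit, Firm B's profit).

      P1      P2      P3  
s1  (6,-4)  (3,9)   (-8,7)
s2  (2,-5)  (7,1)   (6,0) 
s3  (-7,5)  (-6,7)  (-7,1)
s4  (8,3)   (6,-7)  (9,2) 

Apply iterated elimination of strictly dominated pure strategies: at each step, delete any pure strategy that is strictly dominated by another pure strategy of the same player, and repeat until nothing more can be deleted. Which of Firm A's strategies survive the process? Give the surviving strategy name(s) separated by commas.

s2, s4

Row s1 is eliminated: s4 beats it against every remaining column (P1: 8>6, P2: 6>3, P3: 9>-8).
For Firm A, s2 strictly dominates s3 on the remaining columns (P1: 2>-7, P2: 7>-6, P3: 6>-7); eliminate s3.
Among the remaining strategies, none is strictly dominated by another pure strategy of the same player, so the elimination stops.
Surviving strategies — Firm A: {s2, s4}; Firm B: {P1, P2, P3}.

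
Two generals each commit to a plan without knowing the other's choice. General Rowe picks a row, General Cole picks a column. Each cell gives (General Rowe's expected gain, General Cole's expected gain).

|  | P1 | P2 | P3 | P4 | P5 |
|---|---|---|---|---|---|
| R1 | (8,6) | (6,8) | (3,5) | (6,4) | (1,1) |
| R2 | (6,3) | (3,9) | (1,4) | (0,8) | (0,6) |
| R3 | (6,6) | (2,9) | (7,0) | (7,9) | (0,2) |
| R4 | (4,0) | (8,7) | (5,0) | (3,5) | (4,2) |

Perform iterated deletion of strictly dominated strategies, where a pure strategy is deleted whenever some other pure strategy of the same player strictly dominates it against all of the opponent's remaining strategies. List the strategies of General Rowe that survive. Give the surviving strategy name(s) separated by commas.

R1, R3, R4

For General Rowe, R1 strictly dominates R2 on the remaining columns (P1: 8>6, P2: 6>3, P3: 3>1, P4: 6>0, P5: 1>0); eliminate R2.
Column P1 is eliminated: P2 beats it against every remaining row (R1: 8>6, R3: 9>6, R4: 7>0).
General Cole's strategy P3 is strictly dominated by P2 (R1: 8>5, R3: 9>0, R4: 7>0) and is removed.
For General Cole, P2 strictly dominates P5 on the remaining rows (R1: 8>1, R3: 9>2, R4: 7>2); eliminate P5.
Among the remaining strategies, none is strictly dominated by another pure strategy of the same player, so the elimination stops.
Surviving strategies — General Rowe: {R1, R3, R4}; General Cole: {P2, P4}.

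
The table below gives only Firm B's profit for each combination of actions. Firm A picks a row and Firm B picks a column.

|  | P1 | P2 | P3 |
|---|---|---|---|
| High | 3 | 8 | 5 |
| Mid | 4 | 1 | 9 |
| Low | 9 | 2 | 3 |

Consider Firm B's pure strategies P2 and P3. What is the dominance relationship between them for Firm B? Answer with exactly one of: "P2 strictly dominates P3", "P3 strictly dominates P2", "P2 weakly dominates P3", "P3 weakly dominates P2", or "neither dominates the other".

Compare P2 to P3 across every action of Firm A: High: 8>5, Mid: 1<9, Low: 2<3.
P2 does better at High but worse at Mid, Low; neither strategy dominates the other.

neither dominates the other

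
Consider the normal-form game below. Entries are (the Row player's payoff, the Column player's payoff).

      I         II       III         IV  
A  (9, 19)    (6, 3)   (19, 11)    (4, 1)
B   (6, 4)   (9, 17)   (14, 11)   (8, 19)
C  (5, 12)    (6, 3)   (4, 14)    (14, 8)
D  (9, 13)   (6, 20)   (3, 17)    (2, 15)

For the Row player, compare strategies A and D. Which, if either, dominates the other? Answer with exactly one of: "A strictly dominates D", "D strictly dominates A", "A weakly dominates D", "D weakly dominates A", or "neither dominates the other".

Compare A to D across each opponent action: I: 9=9, II: 6=6, III: 19>3, IV: 4>2.
A is at least as good everywhere and strictly better somewhere (tied only at I, II), so A weakly but not strictly dominates D.

A weakly dominates D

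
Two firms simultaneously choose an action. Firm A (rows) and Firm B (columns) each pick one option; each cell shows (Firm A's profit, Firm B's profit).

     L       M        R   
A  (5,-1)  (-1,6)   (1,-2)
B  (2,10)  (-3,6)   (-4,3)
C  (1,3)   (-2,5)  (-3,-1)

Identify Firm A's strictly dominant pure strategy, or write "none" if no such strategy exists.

A vs B: L: 5>2, M: -1>-3, R: 1>-4.
A vs C: L: 5>1, M: -1>-2, R: 1>-3.
A strictly beats every other strategy against every opponent action, so it is strictly dominant.

A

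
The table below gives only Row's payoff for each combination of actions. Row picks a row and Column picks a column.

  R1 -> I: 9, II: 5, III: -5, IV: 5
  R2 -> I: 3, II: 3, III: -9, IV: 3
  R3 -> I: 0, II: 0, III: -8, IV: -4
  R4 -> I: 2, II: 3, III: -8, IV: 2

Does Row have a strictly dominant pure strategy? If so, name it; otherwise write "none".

R1

R1 vs R2: I: 9>3, II: 5>3, III: -5>-9, IV: 5>3.
R1 vs R3: I: 9>0, II: 5>0, III: -5>-8, IV: 5>-4.
R1 vs R4: I: 9>2, II: 5>3, III: -5>-8, IV: 5>2.
R1 strictly beats every other strategy against every opponent action, so it is strictly dominant.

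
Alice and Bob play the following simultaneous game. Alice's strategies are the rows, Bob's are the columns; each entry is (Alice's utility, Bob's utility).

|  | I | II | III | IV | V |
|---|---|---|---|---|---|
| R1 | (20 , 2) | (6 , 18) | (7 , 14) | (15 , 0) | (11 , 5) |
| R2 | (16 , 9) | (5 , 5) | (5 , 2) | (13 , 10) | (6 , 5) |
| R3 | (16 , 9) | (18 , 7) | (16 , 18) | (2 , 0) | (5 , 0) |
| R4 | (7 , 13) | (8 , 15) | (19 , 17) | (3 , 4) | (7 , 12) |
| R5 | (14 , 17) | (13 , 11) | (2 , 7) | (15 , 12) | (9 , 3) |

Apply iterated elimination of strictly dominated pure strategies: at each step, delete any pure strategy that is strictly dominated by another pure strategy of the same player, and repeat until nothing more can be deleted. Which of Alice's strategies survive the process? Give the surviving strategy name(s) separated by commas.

Alice's strategy R2 is strictly dominated by R1 (I: 20>16, II: 6>5, III: 7>5, IV: 15>13, V: 11>6) and is removed.
For Bob, I strictly dominates IV on the remaining rows (R1: 2>0, R3: 9>0, R4: 13>4, R5: 17>12); eliminate IV.
For Bob, II strictly dominates V on the remaining rows (R1: 18>5, R3: 7>0, R4: 15>12, R5: 11>3); eliminate V.
For Alice, R3 strictly dominates R5 on the remaining columns (I: 16>14, II: 18>13, III: 16>2); eliminate R5.
Bob's strategy I is strictly dominated by III (R1: 14>2, R3: 18>9, R4: 17>13) and is removed.
Row R1 is eliminated: R3 beats it against every remaining column (II: 18>6, III: 16>7).
Bob's strategy II is strictly dominated by III (R3: 18>7, R4: 17>15) and is removed.
Row R3 is eliminated: R4 beats it against every remaining column (III: 19>16).
Among the remaining strategies, none is strictly dominated by another pure strategy of the same player, so the elimination stops.
Surviving strategies — Alice: {R4}; Bob: {III}.

R4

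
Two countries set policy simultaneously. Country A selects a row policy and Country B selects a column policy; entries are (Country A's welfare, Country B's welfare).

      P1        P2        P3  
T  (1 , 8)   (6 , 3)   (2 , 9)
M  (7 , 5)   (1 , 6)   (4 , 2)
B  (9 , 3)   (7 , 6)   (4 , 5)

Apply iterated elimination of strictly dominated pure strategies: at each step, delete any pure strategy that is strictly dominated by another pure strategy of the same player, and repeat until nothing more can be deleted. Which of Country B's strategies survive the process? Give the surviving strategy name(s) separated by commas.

Row T is eliminated: B beats it against every remaining column (P1: 9>1, P2: 7>6, P3: 4>2).
Column P1 is eliminated: P2 beats it against every remaining row (M: 6>5, B: 6>3).
For Country B, P2 strictly dominates P3 on the remaining rows (M: 6>2, B: 6>5); eliminate P3.
Country A's strategy M is strictly dominated by B (P2: 7>1) and is removed.
Among the remaining strategies, none is strictly dominated by another pure strategy of the same player, so the elimination stops.
Surviving strategies — Country A: {B}; Country B: {P2}.

P2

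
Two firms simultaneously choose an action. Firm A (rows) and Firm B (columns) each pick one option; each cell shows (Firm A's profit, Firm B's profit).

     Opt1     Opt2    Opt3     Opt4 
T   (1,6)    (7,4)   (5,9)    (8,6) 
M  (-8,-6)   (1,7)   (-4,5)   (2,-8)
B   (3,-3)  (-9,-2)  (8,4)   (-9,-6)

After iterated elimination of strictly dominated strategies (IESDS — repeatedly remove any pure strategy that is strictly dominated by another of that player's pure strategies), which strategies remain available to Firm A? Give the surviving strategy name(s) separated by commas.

B

For Firm A, T strictly dominates M on the remaining columns (Opt1: 1>-8, Opt2: 7>1, Opt3: 5>-4, Opt4: 8>2); eliminate M.
For Firm B, Opt3 strictly dominates Opt1 on the remaining rows (T: 9>6, B: 4>-3); eliminate Opt1.
For Firm B, Opt3 strictly dominates Opt2 on the remaining rows (T: 9>4, B: 4>-2); eliminate Opt2.
Firm B's strategy Opt4 is strictly dominated by Opt3 (T: 9>6, B: 4>-6) and is removed.
For Firm A, B strictly dominates T on the remaining columns (Opt3: 8>5); eliminate T.
Among the remaining strategies, none is strictly dominated by another pure strategy of the same player, so the elimination stops.
Surviving strategies — Firm A: {B}; Firm B: {Opt3}.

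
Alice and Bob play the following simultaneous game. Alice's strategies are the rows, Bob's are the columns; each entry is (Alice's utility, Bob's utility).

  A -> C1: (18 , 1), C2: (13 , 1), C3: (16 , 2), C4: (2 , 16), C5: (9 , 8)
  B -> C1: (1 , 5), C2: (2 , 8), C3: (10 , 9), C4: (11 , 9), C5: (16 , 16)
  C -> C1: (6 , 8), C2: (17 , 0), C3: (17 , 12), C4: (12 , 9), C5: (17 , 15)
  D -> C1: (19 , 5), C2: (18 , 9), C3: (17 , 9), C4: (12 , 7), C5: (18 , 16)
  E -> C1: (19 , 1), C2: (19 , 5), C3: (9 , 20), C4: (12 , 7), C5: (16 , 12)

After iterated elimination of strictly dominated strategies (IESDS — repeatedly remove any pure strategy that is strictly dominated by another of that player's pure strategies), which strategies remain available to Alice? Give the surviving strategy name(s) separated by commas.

D

For Alice, D strictly dominates A on the remaining columns (C1: 19>18, C2: 18>13, C3: 17>16, C4: 12>2, C5: 18>9); eliminate A.
Row B is eliminated: C beats it against every remaining column (C1: 6>1, C2: 17>2, C3: 17>10, C4: 12>11, C5: 17>16).
For Bob, C3 strictly dominates C1 on the remaining rows (C: 12>8, D: 9>5, E: 20>1); eliminate C1.
Bob's strategy C2 is strictly dominated by C5 (C: 15>0, D: 16>9, E: 12>5) and is removed.
Bob's strategy C4 is strictly dominated by C3 (C: 12>9, D: 9>7, E: 20>7) and is removed.
Alice's strategy E is strictly dominated by C (C3: 17>9, C5: 17>16) and is removed.
For Bob, C5 strictly dominates C3 on the remaining rows (C: 15>12, D: 16>9); eliminate C3.
Row C is eliminated: D beats it against every remaining column (C5: 18>17).
Among the remaining strategies, none is strictly dominated by another pure strategy of the same player, so the elimination stops.
Surviving strategies — Alice: {D}; Bob: {C5}.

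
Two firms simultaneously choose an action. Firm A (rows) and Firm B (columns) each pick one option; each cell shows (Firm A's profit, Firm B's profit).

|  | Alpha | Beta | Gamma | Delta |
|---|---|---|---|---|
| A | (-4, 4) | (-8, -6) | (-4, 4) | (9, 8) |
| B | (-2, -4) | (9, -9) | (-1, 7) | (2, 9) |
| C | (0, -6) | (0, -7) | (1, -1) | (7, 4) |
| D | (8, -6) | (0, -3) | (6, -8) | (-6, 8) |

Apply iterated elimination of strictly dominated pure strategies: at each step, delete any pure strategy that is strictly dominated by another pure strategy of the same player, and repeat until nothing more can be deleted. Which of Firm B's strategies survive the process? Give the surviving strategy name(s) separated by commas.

Firm B's strategy Alpha is strictly dominated by Delta (A: 8>4, B: 9>-4, C: 4>-6, D: 8>-6) and is removed.
For Firm B, Delta strictly dominates Beta on the remaining rows (A: 8>-6, B: 9>-9, C: 4>-7, D: 8>-3); eliminate Beta.
Row B is eliminated: C beats it against every remaining column (Gamma: 1>-1, Delta: 7>2).
Column Gamma is eliminated: Delta beats it against every remaining row (A: 8>4, C: 4>-1, D: 8>-8).
Row C is eliminated: A beats it against every remaining column (Delta: 9>7).
For Firm A, A strictly dominates D on the remaining columns (Delta: 9>-6); eliminate D.
Among the remaining strategies, none is strictly dominated by another pure strategy of the same player, so the elimination stops.
Surviving strategies — Firm A: {A}; Firm B: {Delta}.

Delta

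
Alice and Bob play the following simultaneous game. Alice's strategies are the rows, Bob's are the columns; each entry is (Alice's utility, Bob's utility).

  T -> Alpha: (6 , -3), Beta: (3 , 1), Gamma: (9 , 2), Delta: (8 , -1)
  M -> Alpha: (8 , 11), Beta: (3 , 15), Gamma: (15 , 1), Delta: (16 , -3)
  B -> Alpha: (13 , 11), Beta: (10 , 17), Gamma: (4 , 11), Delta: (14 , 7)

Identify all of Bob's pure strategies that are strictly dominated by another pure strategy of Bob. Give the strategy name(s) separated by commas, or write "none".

Alpha is strictly dominated by Beta (T: 1>-3, M: 15>11, B: 17>11).
Beta: no other strategy beats it everywhere (Alpha at T (1>-3); Gamma at M (15>1); Delta at T (1>-1)).
Nothing dominates Gamma: Alpha at T (2>-3); Beta at T (2>1); Delta at T (2>-1).
Delta is strictly dominated by Beta (T: 1>-1, M: 15>-3, B: 17>7).

Alpha, Delta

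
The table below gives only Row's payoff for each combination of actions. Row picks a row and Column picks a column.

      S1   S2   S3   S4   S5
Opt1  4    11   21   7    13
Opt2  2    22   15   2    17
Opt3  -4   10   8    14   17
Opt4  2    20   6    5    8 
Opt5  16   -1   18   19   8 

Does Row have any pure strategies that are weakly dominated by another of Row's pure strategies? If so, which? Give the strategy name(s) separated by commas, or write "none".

Opt1 is not dominated — it holds its own against Opt2 at S1 (4>2); Opt3 at S1 (4>-4); Opt4 at S1 (4>2); Opt5 at S2 (11>-1).
Opt2 is not dominated — it holds its own against Opt1 at S2 (22>11); Opt3 at S1 (2>-4); Opt4 at S2 (22>20); Opt5 at S2 (22>-1).
Opt3 is not dominated — it holds its own against Opt1 at S4 (14>7); Opt2 at S4 (14>2); Opt4 at S3 (8>6); Opt5 at S2 (10>-1).
Opt4 is not dominated — it holds its own against Opt1 at S2 (20>11); Opt2 at S4 (5>2); Opt3 at S1 (2>-4); Opt5 at S2 (20>-1).
Nothing dominates Opt5: Opt1 at S1 (16>4); Opt2 at S1 (16>2); Opt3 at S1 (16>-4); Opt4 at S1 (16>2).

none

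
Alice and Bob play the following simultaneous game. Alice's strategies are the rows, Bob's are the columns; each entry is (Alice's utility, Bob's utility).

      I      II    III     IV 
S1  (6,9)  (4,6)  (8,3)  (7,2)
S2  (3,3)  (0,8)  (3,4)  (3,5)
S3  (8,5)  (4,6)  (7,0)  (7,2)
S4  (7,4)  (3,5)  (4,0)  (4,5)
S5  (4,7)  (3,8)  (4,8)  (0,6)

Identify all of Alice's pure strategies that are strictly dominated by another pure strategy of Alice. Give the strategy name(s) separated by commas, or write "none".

S2, S4, S5

S1: no other strategy beats it everywhere (S2 at I (6>3); S3 at II (4=4); S4 at II (4>3); S5 at I (6>4)).
S2 is strictly dominated by S1 (I: 6>3, II: 4>0, III: 8>3, IV: 7>3).
Nothing dominates S3: S1 at I (8>6); S2 at I (8>3); S4 at I (8>7); S5 at I (8>4).
S3 strictly dominates S4 — I: 8>7, II: 4>3, III: 7>4, IV: 7>4.
S1 strictly dominates S5 — I: 6>4, II: 4>3, III: 8>4, IV: 7>0.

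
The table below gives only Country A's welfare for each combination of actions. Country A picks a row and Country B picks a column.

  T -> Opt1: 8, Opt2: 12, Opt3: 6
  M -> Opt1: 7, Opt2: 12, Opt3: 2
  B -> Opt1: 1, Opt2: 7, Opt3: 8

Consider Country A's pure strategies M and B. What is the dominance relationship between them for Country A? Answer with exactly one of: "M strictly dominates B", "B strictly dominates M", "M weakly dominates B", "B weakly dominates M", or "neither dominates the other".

neither dominates the other

Compare M to B across every action of Country B: Opt1: 7>1, Opt2: 12>7, Opt3: 2<8.
M does better at Opt1, Opt2 but worse at Opt3; neither strategy dominates the other.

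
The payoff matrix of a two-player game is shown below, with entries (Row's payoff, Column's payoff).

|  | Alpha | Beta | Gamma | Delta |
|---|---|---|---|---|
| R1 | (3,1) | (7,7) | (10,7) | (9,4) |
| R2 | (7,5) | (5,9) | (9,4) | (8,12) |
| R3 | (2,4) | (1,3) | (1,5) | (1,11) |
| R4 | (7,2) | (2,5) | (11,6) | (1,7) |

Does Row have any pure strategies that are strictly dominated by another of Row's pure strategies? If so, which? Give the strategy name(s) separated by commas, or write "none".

Nothing dominates R1: R2 at Beta (7>5); R3 at Alpha (3>2); R4 at Beta (7>2).
Nothing dominates R2: R1 at Alpha (7>3); R3 at Alpha (7>2); R4 at Alpha (7=7).
R3: dominated, since R1 does at least as well everywhere (Alpha: 3>2, Beta: 7>1, Gamma: 10>1, Delta: 9>1).
Nothing dominates R4: R1 at Alpha (7>3); R2 at Alpha (7=7); R3 at Alpha (7>2).

R3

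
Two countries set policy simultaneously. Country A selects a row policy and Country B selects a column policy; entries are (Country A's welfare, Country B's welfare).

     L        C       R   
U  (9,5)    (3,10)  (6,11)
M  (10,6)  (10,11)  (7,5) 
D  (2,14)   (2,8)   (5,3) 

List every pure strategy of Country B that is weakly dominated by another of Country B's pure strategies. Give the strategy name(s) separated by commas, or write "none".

L is not dominated — it holds its own against C at D (14>8); R at M (6>5).
C is not dominated — it holds its own against L at U (10>5); R at M (11>5).
Nothing dominates R: L at U (11>5); C at U (11>10).

none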